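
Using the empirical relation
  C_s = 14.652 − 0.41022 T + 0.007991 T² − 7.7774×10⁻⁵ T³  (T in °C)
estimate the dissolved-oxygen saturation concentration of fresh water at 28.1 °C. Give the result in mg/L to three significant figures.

C_s ≈ 7.71 mg/L

C_s = 14.652 − 0.41022×28.1 + 0.007991×28.1² − 7.7774×10⁻⁵×28.1³ = 7.709 mg/L.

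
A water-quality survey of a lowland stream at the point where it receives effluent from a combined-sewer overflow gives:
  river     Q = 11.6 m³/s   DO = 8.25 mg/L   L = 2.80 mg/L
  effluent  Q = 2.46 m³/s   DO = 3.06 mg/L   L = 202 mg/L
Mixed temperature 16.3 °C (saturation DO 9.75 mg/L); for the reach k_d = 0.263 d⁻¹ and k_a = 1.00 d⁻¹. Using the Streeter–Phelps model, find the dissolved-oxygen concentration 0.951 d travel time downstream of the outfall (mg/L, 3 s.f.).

DO ≈ 3.55 mg/L

Mixed DO = (11.6×8.25 + 2.46×3.06)/(11.6+2.46) = 103.2/14.06 = 7.342 mg/L.
Mixed L₀ = (11.6×2.80 + 2.46×202)/(14.06) = 529.4/14.06 = 37.65 mg/L.
Initial deficit D₀ = C_s − DO₀ = 9.75 − 7.342 = 2.408 mg/L.
D(0.951) = [0.263×37.65/(1.00−0.263)](e^(−0.263×0.951) − e^(−1.00×0.951)) + 2.408 e^(−1.00×0.951)
= 13.44 × (0.7787 − 0.3864) + 2.408 × 0.3864 = 6.202 mg/L.
DO = 9.75 − 6.202 = 3.548 mg/L.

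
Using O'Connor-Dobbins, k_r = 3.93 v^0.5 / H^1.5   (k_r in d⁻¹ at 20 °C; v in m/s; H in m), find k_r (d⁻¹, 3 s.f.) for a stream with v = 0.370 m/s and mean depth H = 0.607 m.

k_r ≈ 5.05 d⁻¹

k_r = 3.93 × 0.370^0.5 / 0.607^1.5 = 3.93 × 0.6083 / 0.4729 = 5.055 d⁻¹.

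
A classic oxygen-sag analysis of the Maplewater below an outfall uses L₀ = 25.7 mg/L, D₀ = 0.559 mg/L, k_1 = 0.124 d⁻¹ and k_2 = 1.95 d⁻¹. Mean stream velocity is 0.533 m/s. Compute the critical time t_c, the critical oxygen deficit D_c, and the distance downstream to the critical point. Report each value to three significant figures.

t_c = [1/(k_2−k_1)] ln[(k_2/k_1)(1 − D₀(k_2−k_1)/(k_1 L₀))]
= [1/(1.95−0.124)] ln[(1.95/0.124)(1 − 0.559×1.826/(0.124×25.7))]
= (1/1.826) ln[15.73 × 0.6797] = 0.5476 × ln(10.69) = 0.5476 × 2.369 = 1.297 d.
D_c = (k_1/k_2) L₀ e^(−k_1 t_c) = (0.124/1.95) × 25.7 × e^(−0.124×1.297) = 0.06359 × 25.7 × 0.8514 = 1.391 mg/L.
x_c = v t_c = 0.533 m/s × 1.297 d × 86400 s/d = 59750 m ≈ 59.8 km.

t_c ≈ 1.30 d; D_c ≈ 1.39 mg/L; x_c ≈ 59.8 km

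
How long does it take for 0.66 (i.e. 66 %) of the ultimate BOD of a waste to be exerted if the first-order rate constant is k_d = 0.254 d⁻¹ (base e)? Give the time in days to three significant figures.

y/L₀ = 1 − e^(−k_d t) = 0.66 ⇒ e^(−k_d t) = 0.340
t = −ln(0.340) / 0.254 = 1.079 / 0.254 = 4.247 d.

t ≈ 4.25 d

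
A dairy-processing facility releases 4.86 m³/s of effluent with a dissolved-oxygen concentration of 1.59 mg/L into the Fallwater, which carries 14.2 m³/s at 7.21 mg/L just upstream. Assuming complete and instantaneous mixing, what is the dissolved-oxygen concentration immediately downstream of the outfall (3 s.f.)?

Flow-weighted mixing: C = (Q_r C_r + Q_w C_w)/(Q_r + Q_w)
= (14.2×7.21 + 4.86×1.59)/(14.2 + 4.86) = 110.1/19.06 = 5.777 mg/L.

5.78 mg/L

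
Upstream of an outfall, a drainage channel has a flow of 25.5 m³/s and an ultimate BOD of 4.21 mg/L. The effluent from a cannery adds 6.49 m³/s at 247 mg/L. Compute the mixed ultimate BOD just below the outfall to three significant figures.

53.5 mg/L

Flow-weighted mixing: C = (Q_r C_r + Q_w C_w)/(Q_r + Q_w)
= (25.5×4.21 + 6.49×247)/(25.5 + 6.49) = 1710/31.99 = 53.47 mg/L.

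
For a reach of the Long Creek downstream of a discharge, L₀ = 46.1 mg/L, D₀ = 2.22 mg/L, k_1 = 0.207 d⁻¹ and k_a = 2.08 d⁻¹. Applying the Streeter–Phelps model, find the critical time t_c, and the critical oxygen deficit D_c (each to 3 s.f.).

t_c = [1/(k_a−k_1)] ln[(k_a/k_1)(1 − D₀(k_a−k_1)/(k_1 L₀))]
= [1/(2.08−0.207)] ln[(2.08/0.207)(1 − 2.22×1.873/(0.207×46.1))]
= (1/1.873) ln[10.05 × 0.5643] = 0.5339 × ln(5.670) = 0.5339 × 1.735 = 0.9264 d.
D_c = (k_1/k_a) L₀ e^(−k_1 t_c) = (0.207/2.08) × 46.1 × e^(−0.207×0.9264) = 0.09952 × 46.1 × 0.8255 = 3.787 mg/L.

t_c ≈ 0.926 d; D_c ≈ 3.79 mg/L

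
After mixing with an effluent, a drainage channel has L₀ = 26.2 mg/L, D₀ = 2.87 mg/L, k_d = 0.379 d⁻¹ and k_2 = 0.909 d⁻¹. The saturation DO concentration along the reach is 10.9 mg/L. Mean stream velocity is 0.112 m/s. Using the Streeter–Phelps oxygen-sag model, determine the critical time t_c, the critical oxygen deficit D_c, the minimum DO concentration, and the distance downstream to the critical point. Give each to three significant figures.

t_c ≈ 1.34 d; D_c ≈ 6.58 mg/L; min DO ≈ 4.32 mg/L; x_c ≈ 12.9 km

With k_2/k_d = 2.398 and 1 − D₀(k_2−k_d)/(k_d L₀) = 0.8468,
t_c = ln(2.398 × 0.8468) / (0.909 − 0.379) = ln(2.031) / 0.5300 = 0.7085/0.5300 = 1.337 d.
D_c = (k_d/k_2) L₀ e^(−k_d t_c) = (0.379/0.909) × 26.2 × e^(−0.379×1.337) = 0.4169 × 26.2 × 0.6025 = 6.582 mg/L.
Minimum DO = C_s − D_c = 10.9 − 6.582 = 4.318 mg/L.
x_c = v t_c = 0.112 m/s × 1.337 d × 86400 s/d = 12940 m ≈ 12.9 km.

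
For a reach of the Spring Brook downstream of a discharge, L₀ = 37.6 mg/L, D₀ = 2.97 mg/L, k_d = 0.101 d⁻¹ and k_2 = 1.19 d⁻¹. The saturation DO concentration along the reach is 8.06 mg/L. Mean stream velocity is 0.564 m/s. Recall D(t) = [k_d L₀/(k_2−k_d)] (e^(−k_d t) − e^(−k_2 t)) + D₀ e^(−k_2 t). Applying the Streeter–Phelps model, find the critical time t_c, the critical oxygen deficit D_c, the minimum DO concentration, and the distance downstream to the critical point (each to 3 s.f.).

t_c ≈ 0.513 d; D_c ≈ 3.03 mg/L; min DO ≈ 5.03 mg/L; x_c ≈ 25.0 km

t_c = [1/(k_2−k_d)] ln[(k_2/k_d)(1 − D₀(k_2−k_d)/(k_d L₀))]
= [1/(1.19−0.101)] ln[(1.19/0.101)(1 − 2.97×1.089/(0.101×37.6))]
= (1/1.089) ln[11.78 × 0.1483] = 0.9183 × ln(1.748) = 0.9183 × 0.5582 = 0.5126 d.
D_c = (k_d/k_2) L₀ e^(−k_d t_c) = (0.101/1.19) × 37.6 × e^(−0.101×0.5126) = 0.08487 × 37.6 × 0.9495 = 3.030 mg/L.
Minimum DO = C_s − D_c = 8.06 − 3.030 = 5.030 mg/L.
x_c = v t_c = 0.564 m/s × 0.5126 d × 86400 s/d = 24980 m ≈ 25.0 km.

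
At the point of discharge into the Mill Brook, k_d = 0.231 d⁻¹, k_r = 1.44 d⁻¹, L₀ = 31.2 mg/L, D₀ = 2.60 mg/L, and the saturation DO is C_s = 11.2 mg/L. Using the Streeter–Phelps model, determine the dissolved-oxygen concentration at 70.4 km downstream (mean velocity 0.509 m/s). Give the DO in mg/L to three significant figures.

DO ≈ 7.42 mg/L

Travel time t = x/v = 70.4 km / (0.509 m/s) = 70400 m / 0.509 m/s = 138300 s = 1.601 d.
k_d L₀/(k_r−k_d) = 0.231×31.2/(1.44−0.231) = 7.207/1.209 = 5.961 mg/L.
e^(−k_d t) = e^(−0.231×1.601) = 0.6909; e^(−k_r t) = e^(−1.44×1.601) = 0.09974.
D = 5.961 × (0.6909 − 0.09974) + 2.60 × 0.09974 = 3.524 + 0.2593 = 3.783 mg/L.
DO = C_s − D = 11.2 − 3.783 = 7.417 mg/L.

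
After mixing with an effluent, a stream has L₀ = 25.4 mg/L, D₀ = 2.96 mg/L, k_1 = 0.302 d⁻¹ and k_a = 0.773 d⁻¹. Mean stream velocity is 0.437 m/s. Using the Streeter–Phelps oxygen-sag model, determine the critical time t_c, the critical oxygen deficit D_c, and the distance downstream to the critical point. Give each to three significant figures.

t_c ≈ 1.57 d; D_c ≈ 6.18 mg/L; x_c ≈ 59.3 km

At the critical point dD/dt = 0, so k_1 L₀ e^(−k_1 t) = k_a D. Substituting D(t) from the Streeter–Phelps equation and solving for t gives
t_c = ln[(k_a/k_1)(1 − D₀(k_a−k_1)/(k_1 L₀))] / (k_a−k_1).
Here k_a−k_1 = 0.4710 d⁻¹ and 1 − D₀(k_a−k_1)/(k_1 L₀) = 1 − 2.96×0.4710/(0.302×25.4) = 0.8183, so
t_c = ln(2.560 × 0.8183) / 0.4710 = 0.7393 / 0.4710 = 1.570 d.
L(t_c) = L₀ e^(−k_1 t_c) = 25.4 × 0.6225 = 15.81 mg/L, and at the critical point k_a D_c = k_1 L, so D_c = (0.302/0.773) × 15.81 = 6.177 mg/L.
x_c = v t_c = 0.437 m/s × 1.570 d × 86400 s/d = 59260 m ≈ 59.3 km.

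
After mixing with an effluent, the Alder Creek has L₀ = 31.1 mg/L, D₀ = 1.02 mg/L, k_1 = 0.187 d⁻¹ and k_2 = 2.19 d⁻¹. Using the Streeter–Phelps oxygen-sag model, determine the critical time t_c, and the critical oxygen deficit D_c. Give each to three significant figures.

t_c ≈ 1.01 d; D_c ≈ 2.20 mg/L

At the critical point dD/dt = 0, so k_1 L₀ e^(−k_1 t) = k_2 D. Substituting D(t) from the Streeter–Phelps equation and solving for t gives
t_c = ln[(k_2/k_1)(1 − D₀(k_2−k_1)/(k_1 L₀))] / (k_2−k_1).
Here k_2−k_1 = 2.003 d⁻¹ and 1 − D₀(k_2−k_1)/(k_1 L₀) = 1 − 1.02×2.003/(0.187×31.1) = 0.6487, so
t_c = ln(11.71 × 0.6487) / 2.003 = 2.028 / 2.003 = 1.012 d.
D_c = (k_1/k_2) L₀ e^(−k_1 t_c) = (0.187/2.19) × 31.1 × e^(−0.187×1.012) = 0.08539 × 31.1 × 0.8275 = 2.198 mg/L.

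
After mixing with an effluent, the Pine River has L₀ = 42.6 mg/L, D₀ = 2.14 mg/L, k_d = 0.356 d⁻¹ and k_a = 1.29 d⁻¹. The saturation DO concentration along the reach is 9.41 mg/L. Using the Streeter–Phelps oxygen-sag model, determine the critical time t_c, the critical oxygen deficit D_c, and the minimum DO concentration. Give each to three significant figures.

t_c ≈ 1.23 d; D_c ≈ 7.60 mg/L; min DO ≈ 1.81 mg/L

At the critical point dD/dt = 0, so k_d L₀ e^(−k_d t) = k_a D. Substituting D(t) from the Streeter–Phelps equation and solving for t gives
t_c = ln[(k_a/k_d)(1 − D₀(k_a−k_d)/(k_d L₀))] / (k_a−k_d).
Here k_a−k_d = 0.9340 d⁻¹ and 1 − D₀(k_a−k_d)/(k_d L₀) = 1 − 2.14×0.9340/(0.356×42.6) = 0.8682, so
t_c = ln(3.624 × 0.8682) / 0.9340 = 1.146 / 0.9340 = 1.227 d.
L(t_c) = L₀ e^(−k_d t_c) = 42.6 × 0.6461 = 27.52 mg/L, and at the critical point k_a D_c = k_d L, so D_c = (0.356/1.29) × 27.52 = 7.595 mg/L.
Minimum DO = C_s − D_c = 9.41 − 7.595 = 1.815 mg/L.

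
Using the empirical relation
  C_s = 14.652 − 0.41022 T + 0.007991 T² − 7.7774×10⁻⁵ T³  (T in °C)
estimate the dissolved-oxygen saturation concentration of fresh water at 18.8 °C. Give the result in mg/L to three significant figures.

C_s = 14.652 − 0.41022×18.8 + 0.007991×18.8² − 7.7774×10⁻⁵×18.8³ = 9.247 mg/L.

C_s ≈ 9.25 mg/L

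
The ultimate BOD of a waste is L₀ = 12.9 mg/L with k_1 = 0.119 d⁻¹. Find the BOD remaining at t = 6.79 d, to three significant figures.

L ≈ 5.75 mg/L

L_t = L₀ e^(−k_1 t) = 12.9 × e^(−0.119×6.79) = 12.9 × 0.4457 = 5.750 mg/L.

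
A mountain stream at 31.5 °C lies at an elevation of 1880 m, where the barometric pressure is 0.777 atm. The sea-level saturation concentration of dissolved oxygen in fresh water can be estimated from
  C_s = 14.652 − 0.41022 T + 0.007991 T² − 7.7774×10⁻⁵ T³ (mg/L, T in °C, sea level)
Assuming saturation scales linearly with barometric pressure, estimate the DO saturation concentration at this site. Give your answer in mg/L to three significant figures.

At sea level: C_s = 14.652 − 0.41022×31.5 + 0.007991×31.5² − 7.7774×10⁻⁵×31.5³ = 7.228 mg/L.
Pressure correction: C_s' = 7.228 × 0.777 = 5.616 mg/L.

C_s ≈ 5.62 mg/L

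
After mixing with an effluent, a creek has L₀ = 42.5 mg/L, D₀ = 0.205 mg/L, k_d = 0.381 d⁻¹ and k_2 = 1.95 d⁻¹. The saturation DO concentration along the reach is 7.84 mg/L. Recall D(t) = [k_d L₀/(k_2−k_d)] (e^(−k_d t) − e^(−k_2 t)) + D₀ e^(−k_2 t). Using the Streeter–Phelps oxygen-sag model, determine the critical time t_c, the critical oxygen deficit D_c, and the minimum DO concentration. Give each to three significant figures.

At the critical point dD/dt = 0, so k_d L₀ e^(−k_d t) = k_2 D. Substituting D(t) from the Streeter–Phelps equation and solving for t gives
t_c = ln[(k_2/k_d)(1 − D₀(k_2−k_d)/(k_d L₀))] / (k_2−k_d).
Here k_2−k_d = 1.569 d⁻¹ and 1 − D₀(k_2−k_d)/(k_d L₀) = 1 − 0.205×1.569/(0.381×42.5) = 0.9801, so
t_c = ln(5.118 × 0.9801) / 1.569 = 1.613 / 1.569 = 1.028 d.
L(t_c) = L₀ e^(−k_d t_c) = 42.5 × 0.6760 = 28.73 mg/L, and at the critical point k_2 D_c = k_d L, so D_c = (0.381/1.95) × 28.73 = 5.613 mg/L.
Minimum DO = C_s − D_c = 7.84 − 5.613 = 2.227 mg/L.

t_c ≈ 1.03 d; D_c ≈ 5.61 mg/L; min DO ≈ 2.23 mg/L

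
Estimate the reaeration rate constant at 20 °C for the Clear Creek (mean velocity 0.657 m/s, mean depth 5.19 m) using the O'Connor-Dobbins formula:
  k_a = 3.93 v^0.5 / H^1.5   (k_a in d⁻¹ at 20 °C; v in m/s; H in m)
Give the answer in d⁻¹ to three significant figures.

k_a = 3.93 × 0.657^0.5 / 5.19^1.5 = 3.93 × 0.8106 / 11.82 = 0.2694 d⁻¹.

k_a ≈ 0.269 d⁻¹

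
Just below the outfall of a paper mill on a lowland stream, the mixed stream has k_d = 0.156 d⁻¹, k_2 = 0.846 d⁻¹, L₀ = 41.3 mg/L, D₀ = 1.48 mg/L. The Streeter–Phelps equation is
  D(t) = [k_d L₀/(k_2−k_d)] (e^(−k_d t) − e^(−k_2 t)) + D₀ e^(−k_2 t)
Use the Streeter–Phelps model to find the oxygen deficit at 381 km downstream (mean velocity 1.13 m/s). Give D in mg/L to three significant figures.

D ≈ 4.79 mg/L

Travel time t = x/v = 381 km / (1.13 m/s) = 381000 m / 1.13 m/s = 337200 s = 3.902 d.
k_d L₀/(k_2−k_d) = 0.156×41.3/(0.846−0.156) = 6.443/0.6900 = 9.337 mg/L.
e^(−k_d t) = e^(−0.156×3.902) = 0.5440; e^(−k_2 t) = e^(−0.846×3.902) = 0.03683.
D = 9.337 × (0.5440 − 0.03683) + 1.48 × 0.03683 = 4.736 + 0.05451 = 4.790 mg/L.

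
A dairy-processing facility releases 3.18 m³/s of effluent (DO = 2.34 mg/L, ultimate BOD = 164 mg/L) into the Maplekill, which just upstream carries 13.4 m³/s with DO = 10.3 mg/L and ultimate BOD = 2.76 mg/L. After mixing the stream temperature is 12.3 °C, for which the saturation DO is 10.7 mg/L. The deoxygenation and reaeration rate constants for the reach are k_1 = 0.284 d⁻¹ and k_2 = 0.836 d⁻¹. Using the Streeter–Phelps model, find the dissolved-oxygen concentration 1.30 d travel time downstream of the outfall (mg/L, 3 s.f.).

Mixed DO = (13.4×10.3 + 3.18×2.34)/(13.4+3.18) = 145.5/16.58 = 8.773 mg/L.
Mixed L₀ = (13.4×2.76 + 3.18×164)/(16.58) = 558.5/16.58 = 33.69 mg/L.
Initial deficit D₀ = C_s − DO₀ = 10.7 − 8.773 = 1.927 mg/L.
D(1.30) = [0.284×33.69/(0.836−0.284)](e^(−0.284×1.30) − e^(−0.836×1.30)) + 1.927 e^(−0.836×1.30)
= 17.33 × (0.6913 − 0.3373) + 1.927 × 0.3373 = 6.785 mg/L.
DO = 10.7 − 6.785 = 3.915 mg/L.

DO ≈ 3.92 mg/L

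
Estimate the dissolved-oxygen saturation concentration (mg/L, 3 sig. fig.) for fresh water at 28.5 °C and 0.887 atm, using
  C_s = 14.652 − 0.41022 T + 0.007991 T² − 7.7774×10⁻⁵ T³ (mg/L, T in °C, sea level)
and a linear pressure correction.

At sea level: C_s = 14.652 − 0.41022×28.5 + 0.007991×28.5² − 7.7774×10⁻⁵×28.5³ = 7.651 mg/L.
Pressure correction: C_s' = 7.651 × 0.887 = 6.786 mg/L.

C_s ≈ 6.79 mg/L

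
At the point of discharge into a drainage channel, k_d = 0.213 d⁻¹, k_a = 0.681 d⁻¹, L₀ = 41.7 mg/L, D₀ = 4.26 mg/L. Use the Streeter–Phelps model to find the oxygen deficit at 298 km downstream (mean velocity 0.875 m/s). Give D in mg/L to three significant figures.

D ≈ 7.19 mg/L

Travel time t = x/v = 298 km / (0.875 m/s) = 298000 m / 0.875 m/s = 340600 s = 3.942 d.
k_d L₀/(k_a−k_d) = 0.213×41.7/(0.681−0.213) = 8.882/0.4680 = 18.98 mg/L.
e^(−k_d t) = e^(−0.213×3.942) = 0.4319; e^(−k_a t) = e^(−0.681×3.942) = 0.06826.
D = 18.98 × (0.4319 − 0.06826) + 4.26 × 0.06826 = 6.901 + 0.2908 = 7.192 mg/L.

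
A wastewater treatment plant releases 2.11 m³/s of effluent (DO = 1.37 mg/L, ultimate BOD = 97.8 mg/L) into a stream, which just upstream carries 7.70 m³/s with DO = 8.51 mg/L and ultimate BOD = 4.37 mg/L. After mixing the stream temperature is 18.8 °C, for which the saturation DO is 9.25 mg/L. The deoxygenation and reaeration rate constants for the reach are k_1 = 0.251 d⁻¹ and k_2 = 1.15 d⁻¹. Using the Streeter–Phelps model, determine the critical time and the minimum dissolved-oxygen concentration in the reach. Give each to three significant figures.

t_c ≈ 1.24 d; minimum DO ≈ 5.34 mg/L

Mixed DO = (7.70×8.51 + 2.11×1.37)/(7.70+2.11) = 68.42/9.810 = 6.974 mg/L.
Mixed L₀ = (7.70×4.37 + 2.11×97.8)/(9.810) = 240.0/9.810 = 24.47 mg/L.
Initial deficit D₀ = C_s − DO₀ = 9.25 − 6.974 = 2.276 mg/L.
t_c = (1/0.8990) ln[(1.15/0.251)(1 − 2.276×0.8990/(0.251×24.47))] = 1.112 × ln(3.055) = 1.242 d.
D_c = (0.251/1.15) × 24.47 × e^(−0.251×1.242) = 0.2183 × 24.47 × 0.7321 = 3.909 mg/L.
Minimum DO = 9.25 − 3.909 = 5.341 mg/L.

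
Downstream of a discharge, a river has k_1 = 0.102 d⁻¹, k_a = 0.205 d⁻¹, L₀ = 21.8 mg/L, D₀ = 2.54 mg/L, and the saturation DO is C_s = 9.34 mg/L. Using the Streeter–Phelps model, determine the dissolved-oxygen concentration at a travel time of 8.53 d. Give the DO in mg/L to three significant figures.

k_1 L₀/(k_a−k_1) = 0.102×21.8/(0.205−0.102) = 2.224/0.1030 = 21.59 mg/L.
e^(−k_1 t) = e^(−0.102×8.530) = 0.4189; e^(−k_a t) = e^(−0.205×8.530) = 0.1740.
D = 21.59 × (0.4189 − 0.1740) + 2.54 × 0.1740 = 5.287 + 0.4420 = 5.729 mg/L.
DO = C_s − D = 9.34 − 5.729 = 3.611 mg/L.

DO ≈ 3.61 mg/L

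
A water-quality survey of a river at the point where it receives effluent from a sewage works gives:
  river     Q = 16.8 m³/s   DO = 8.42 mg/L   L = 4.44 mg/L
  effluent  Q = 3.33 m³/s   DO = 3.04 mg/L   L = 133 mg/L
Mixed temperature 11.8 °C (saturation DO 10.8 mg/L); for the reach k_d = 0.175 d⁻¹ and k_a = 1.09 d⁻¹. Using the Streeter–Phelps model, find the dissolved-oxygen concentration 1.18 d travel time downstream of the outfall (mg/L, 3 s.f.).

Mixed DO = (16.8×8.42 + 3.33×3.04)/(16.8+3.33) = 151.6/20.13 = 7.530 mg/L.
Mixed L₀ = (16.8×4.44 + 3.33×133)/(20.13) = 517.5/20.13 = 25.71 mg/L.
Initial deficit D₀ = C_s − DO₀ = 10.8 − 7.530 = 3.270 mg/L.
D(1.18) = [0.175×25.71/(1.09−0.175)](e^(−0.175×1.18) − e^(−1.09×1.18)) + 3.270 e^(−1.09×1.18)
= 4.917 × (0.8134 − 0.2763) + 3.270 × 0.2763 = 3.544 mg/L.
DO = 10.8 − 3.544 = 7.256 mg/L.

DO ≈ 7.26 mg/L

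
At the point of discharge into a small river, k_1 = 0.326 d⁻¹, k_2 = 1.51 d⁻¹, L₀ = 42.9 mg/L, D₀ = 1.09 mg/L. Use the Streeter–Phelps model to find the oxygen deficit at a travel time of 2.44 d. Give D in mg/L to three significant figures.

D ≈ 5.06 mg/L

k_1 L₀/(k_2−k_1) = 0.326×42.9/(1.51−0.326) = 13.99/1.184 = 11.81 mg/L.
e^(−k_1 t) = e^(−0.326×2.440) = 0.4514; e^(−k_2 t) = e^(−1.51×2.440) = 0.02511.
D = 11.81 × (0.4514 − 0.02511) + 1.09 × 0.02511 = 5.035 + 0.02737 = 5.062 mg/L.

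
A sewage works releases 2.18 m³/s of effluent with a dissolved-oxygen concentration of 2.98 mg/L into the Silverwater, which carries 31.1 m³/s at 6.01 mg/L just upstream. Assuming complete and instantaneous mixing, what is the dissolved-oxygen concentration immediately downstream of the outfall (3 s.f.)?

Flow-weighted mixing: C = (Q_r C_r + Q_w C_w)/(Q_r + Q_w)
= (31.1×6.01 + 2.18×2.98)/(31.1 + 2.18) = 193.4/33.28 = 5.812 mg/L.

5.81 mg/L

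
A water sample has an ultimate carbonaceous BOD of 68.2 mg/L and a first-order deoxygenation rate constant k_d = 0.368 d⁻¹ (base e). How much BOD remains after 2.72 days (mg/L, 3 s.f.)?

L ≈ 25.1 mg/L

L_t = L₀ e^(−k_d t) = 68.2 × e^(−0.368×2.72) = 68.2 × 0.3675 = 25.07 mg/L.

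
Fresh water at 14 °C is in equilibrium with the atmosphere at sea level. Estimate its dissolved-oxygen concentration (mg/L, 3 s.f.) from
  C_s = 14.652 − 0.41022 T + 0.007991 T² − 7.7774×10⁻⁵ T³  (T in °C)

C_s = 14.652 − 0.41022×14 + 0.007991×14² − 7.7774×10⁻⁵×14³ = 10.26 mg/L.

C_s ≈ 10.3 mg/L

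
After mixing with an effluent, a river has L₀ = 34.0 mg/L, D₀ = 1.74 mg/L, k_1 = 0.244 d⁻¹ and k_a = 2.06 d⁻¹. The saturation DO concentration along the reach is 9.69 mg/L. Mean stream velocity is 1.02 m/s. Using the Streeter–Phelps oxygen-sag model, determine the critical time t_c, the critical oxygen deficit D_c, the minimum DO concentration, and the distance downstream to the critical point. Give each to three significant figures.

t_c ≈ 0.911 d; D_c ≈ 3.22 mg/L; min DO ≈ 6.47 mg/L; x_c ≈ 80.3 km

t_c = [1/(k_a−k_1)] ln[(k_a/k_1)(1 − D₀(k_a−k_1)/(k_1 L₀))]
= [1/(2.06−0.244)] ln[(2.06/0.244)(1 − 1.74×1.816/(0.244×34.0))]
= (1/1.816) ln[8.443 × 0.6191] = 0.5507 × ln(5.227) = 0.5507 × 1.654 = 0.9107 d.
D_c = (k_1/k_a) L₀ e^(−k_1 t_c) = (0.244/2.06) × 34.0 × e^(−0.244×0.9107) = 0.1184 × 34.0 × 0.8007 = 3.225 mg/L.
Minimum DO = C_s − D_c = 9.69 − 3.225 = 6.465 mg/L.
x_c = v t_c = 1.02 m/s × 0.9107 d × 86400 s/d = 80260 m ≈ 80.3 km.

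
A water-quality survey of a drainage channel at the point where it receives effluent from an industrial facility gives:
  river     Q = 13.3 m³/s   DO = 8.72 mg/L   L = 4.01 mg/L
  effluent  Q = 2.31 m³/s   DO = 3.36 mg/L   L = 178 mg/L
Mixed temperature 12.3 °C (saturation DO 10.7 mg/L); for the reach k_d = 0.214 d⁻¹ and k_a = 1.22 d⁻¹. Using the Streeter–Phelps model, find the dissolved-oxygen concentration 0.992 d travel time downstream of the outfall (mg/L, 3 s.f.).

DO ≈ 6.64 mg/L

Mixed DO = (13.3×8.72 + 2.31×3.36)/(13.3+2.31) = 123.7/15.61 = 7.927 mg/L.
Mixed L₀ = (13.3×4.01 + 2.31×178)/(15.61) = 464.5/15.61 = 29.76 mg/L.
Initial deficit D₀ = C_s − DO₀ = 10.7 − 7.927 = 2.773 mg/L.
D(0.992) = [0.214×29.76/(1.22−0.214)](e^(−0.214×0.992) − e^(−1.22×0.992)) + 2.773 e^(−1.22×0.992)
= 6.330 × (0.8087 − 0.2981) + 2.773 × 0.2981 = 4.059 mg/L.
DO = 10.7 − 4.059 = 6.641 mg/L.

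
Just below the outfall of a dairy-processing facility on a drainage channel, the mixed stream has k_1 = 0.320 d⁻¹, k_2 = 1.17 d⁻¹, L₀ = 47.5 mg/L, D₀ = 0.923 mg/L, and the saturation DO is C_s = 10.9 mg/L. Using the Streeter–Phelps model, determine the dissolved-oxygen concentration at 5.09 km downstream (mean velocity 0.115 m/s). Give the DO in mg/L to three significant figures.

DO ≈ 5.03 mg/L

Travel time t = x/v = 5.09 km / (0.115 m/s) = 5090 m / 0.115 m/s = 44260 s = 0.5123 d.
k_1 L₀/(k_2−k_1) = 0.320×47.5/(1.17−0.320) = 15.20/0.8500 = 17.88 mg/L.
e^(−k_1 t) = e^(−0.320×0.5123) = 0.8488; e^(−k_2 t) = e^(−1.17×0.5123) = 0.5492.
D = 17.88 × (0.8488 − 0.5492) + 0.923 × 0.5492 = 5.358 + 0.5069 = 5.865 mg/L.
DO = C_s − D = 10.9 − 5.865 = 5.035 mg/L.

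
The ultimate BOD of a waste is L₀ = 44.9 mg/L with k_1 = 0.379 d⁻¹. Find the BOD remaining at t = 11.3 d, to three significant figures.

L ≈ 0.620 mg/L

L_t = L₀ e^(−k_1 t) = 44.9 × e^(−0.379×11.3) = 44.9 × 0.01381 = 0.6199 mg/L.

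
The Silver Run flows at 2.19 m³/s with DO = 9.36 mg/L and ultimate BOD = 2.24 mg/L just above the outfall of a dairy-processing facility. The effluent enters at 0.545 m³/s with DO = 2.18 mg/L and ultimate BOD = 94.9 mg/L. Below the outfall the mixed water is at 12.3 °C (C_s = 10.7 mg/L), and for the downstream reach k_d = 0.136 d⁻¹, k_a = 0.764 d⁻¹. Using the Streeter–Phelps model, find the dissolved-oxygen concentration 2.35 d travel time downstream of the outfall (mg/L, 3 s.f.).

Mixed DO = (2.19×9.36 + 0.545×2.18)/(2.19+0.545) = 21.69/2.735 = 7.929 mg/L.
Mixed L₀ = (2.19×2.24 + 0.545×94.9)/(2.735) = 56.63/2.735 = 20.70 mg/L.
Initial deficit D₀ = C_s − DO₀ = 10.7 − 7.929 = 2.771 mg/L.
D(2.35) = [0.136×20.70/(0.764−0.136)](e^(−0.136×2.35) − e^(−0.764×2.35)) + 2.771 e^(−0.764×2.35)
= 4.484 × (0.7264 − 0.1661) + 2.771 × 0.1661 = 2.973 mg/L.
DO = 10.7 − 2.973 = 7.727 mg/L.

DO ≈ 7.73 mg/L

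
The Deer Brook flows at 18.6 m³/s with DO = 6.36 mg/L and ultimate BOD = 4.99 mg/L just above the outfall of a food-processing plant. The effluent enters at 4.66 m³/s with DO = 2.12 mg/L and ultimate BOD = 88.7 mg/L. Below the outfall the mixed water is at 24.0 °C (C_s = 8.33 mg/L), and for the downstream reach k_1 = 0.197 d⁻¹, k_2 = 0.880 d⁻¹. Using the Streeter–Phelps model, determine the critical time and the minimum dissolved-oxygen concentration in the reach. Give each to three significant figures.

t_c ≈ 1.32 d; minimum DO ≈ 4.57 mg/L

Mixed DO = (18.6×6.36 + 4.66×2.12)/(18.6+4.66) = 128.2/23.26 = 5.511 mg/L.
Mixed L₀ = (18.6×4.99 + 4.66×88.7)/(23.26) = 506.2/23.26 = 21.76 mg/L.
Initial deficit D₀ = C_s − DO₀ = 8.33 − 5.511 = 2.819 mg/L.
t_c = (1/0.6830) ln[(0.880/0.197)(1 − 2.819×0.6830/(0.197×21.76))] = 1.464 × ln(2.460) = 1.318 d.
D_c = (0.197/0.880) × 21.76 × e^(−0.197×1.318) = 0.2239 × 21.76 × 0.7713 = 3.757 mg/L.
Minimum DO = 8.33 − 3.757 = 4.573 mg/L.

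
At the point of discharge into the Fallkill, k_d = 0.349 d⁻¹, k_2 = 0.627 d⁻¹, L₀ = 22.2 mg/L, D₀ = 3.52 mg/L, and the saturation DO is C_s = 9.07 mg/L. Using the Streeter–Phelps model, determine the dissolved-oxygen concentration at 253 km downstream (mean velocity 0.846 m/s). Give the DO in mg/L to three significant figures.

Travel time t = x/v = 253 km / (0.846 m/s) = 253000 m / 0.846 m/s = 299100 s = 3.461 d.
k_d L₀/(k_2−k_d) = 0.349×22.2/(0.627−0.349) = 7.748/0.2780 = 27.87 mg/L.
e^(−k_d t) = e^(−0.349×3.461) = 0.2988; e^(−k_2 t) = e^(−0.627×3.461) = 0.1142.
D = 27.87 × (0.2988 − 0.1142) + 3.52 × 0.1142 = 5.146 + 0.4018 = 5.548 mg/L.
DO = C_s − D = 9.07 − 5.548 = 3.522 mg/L.

DO ≈ 3.52 mg/L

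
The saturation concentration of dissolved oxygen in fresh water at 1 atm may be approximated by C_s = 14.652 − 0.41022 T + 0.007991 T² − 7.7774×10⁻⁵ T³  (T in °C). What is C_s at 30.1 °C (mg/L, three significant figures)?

C_s = 14.652 − 0.41022×30.1 + 0.007991×30.1² − 7.7774×10⁻⁵×30.1³ = 7.423 mg/L.

C_s ≈ 7.42 mg/L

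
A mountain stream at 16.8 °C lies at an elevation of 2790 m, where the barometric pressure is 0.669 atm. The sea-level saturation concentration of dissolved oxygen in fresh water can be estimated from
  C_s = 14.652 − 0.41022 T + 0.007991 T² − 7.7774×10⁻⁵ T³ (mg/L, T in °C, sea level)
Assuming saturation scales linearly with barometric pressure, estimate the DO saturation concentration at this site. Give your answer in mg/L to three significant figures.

C_s ≈ 6.45 mg/L

At sea level: C_s = 14.652 − 0.41022×16.8 + 0.007991×16.8² − 7.7774×10⁻⁵×16.8³ = 9.647 mg/L.
Pressure correction: C_s' = 9.647 × 0.669 = 6.454 mg/L.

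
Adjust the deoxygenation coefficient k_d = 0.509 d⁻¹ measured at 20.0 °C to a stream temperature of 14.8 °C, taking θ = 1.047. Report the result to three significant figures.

k_d(T₂) = k_d(T₁) · θ^(T₂−T₁) = 0.509 × 1.047^(14.8−20.0)
= 0.509 × 1.047^-5.20 = 0.509 × 0.7875 = 0.4009 d⁻¹.

k_d ≈ 0.401 d⁻¹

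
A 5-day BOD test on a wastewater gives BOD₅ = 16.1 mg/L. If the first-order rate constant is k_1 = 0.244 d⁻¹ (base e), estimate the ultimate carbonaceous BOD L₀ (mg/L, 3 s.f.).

BOD₅ = L₀(1 − e^(−5k_1)) ⇒ L₀ = BOD₅ / (1 − e^(−5×0.244))
= 16.1 / (1 − 0.2952) = 16.1 / 0.7048 = 22.84 mg/L.

L₀ ≈ 22.8 mg/L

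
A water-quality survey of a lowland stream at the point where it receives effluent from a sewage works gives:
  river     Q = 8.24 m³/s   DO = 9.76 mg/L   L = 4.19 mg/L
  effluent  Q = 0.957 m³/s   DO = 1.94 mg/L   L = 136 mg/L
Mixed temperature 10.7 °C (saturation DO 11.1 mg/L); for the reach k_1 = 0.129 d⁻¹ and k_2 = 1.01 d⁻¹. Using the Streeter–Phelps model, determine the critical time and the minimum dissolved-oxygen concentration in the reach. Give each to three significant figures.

Mixed DO = (8.24×9.76 + 0.957×1.94)/(8.24+0.957) = 82.28/9.197 = 8.946 mg/L.
Mixed L₀ = (8.24×4.19 + 0.957×136)/(9.197) = 164.7/9.197 = 17.91 mg/L.
Initial deficit D₀ = C_s − DO₀ = 11.1 − 8.946 = 2.154 mg/L.
t_c = (1/0.8810) ln[(1.01/0.129)(1 − 2.154×0.8810/(0.129×17.91))] = 1.135 × ln(1.398) = 0.3802 d.
D_c = (0.129/1.01) × 17.91 × e^(−0.129×0.3802) = 0.1277 × 17.91 × 0.9521 = 2.177 mg/L.
Minimum DO = 11.1 − 2.177 = 8.923 mg/L.

t_c ≈ 0.380 d; minimum DO ≈ 8.92 mg/L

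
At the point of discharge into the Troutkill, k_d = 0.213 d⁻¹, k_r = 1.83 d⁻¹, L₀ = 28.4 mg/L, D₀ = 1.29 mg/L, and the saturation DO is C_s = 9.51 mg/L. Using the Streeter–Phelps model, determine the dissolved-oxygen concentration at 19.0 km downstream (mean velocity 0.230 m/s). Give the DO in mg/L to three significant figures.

DO ≈ 6.88 mg/L

Travel time t = x/v = 19.0 km / (0.230 m/s) = 19000 m / 0.230 m/s = 82610 s = 0.9561 d.
k_d L₀/(k_r−k_d) = 0.213×28.4/(1.83−0.213) = 6.049/1.617 = 3.741 mg/L.
e^(−k_d t) = e^(−0.213×0.9561) = 0.8157; e^(−k_r t) = e^(−1.83×0.9561) = 0.1738.
D = 3.741 × (0.8157 − 0.1738) + 1.29 × 0.1738 = 2.401 + 0.2242 = 2.626 mg/L.
DO = C_s − D = 9.51 − 2.626 = 6.884 mg/L.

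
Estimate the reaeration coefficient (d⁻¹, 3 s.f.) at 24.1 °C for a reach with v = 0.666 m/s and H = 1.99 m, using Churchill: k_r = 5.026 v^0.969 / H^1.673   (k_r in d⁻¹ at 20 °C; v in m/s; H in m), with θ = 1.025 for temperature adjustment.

k_r(20) = 5.026 × 0.666^0.969 / 1.99^1.673 = 5.026 × 0.6744 / 3.162 = 1.072 d⁻¹.
k_r(24.1) = 1.072 × 1.025^(24.1−20) = 1.072 × 1.107 = 1.186 d⁻¹.

k_r ≈ 1.19 d⁻¹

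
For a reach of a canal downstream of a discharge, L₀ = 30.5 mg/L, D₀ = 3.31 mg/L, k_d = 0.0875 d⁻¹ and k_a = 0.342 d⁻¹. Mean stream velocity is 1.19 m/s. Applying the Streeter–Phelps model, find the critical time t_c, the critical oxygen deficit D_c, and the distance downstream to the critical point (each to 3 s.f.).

At the critical point dD/dt = 0, so k_d L₀ e^(−k_d t) = k_a D. Substituting D(t) from the Streeter–Phelps equation and solving for t gives
t_c = ln[(k_a/k_d)(1 − D₀(k_a−k_d)/(k_d L₀))] / (k_a−k_d).
Here k_a−k_d = 0.2545 d⁻¹ and 1 − D₀(k_a−k_d)/(k_d L₀) = 1 − 3.31×0.2545/(0.0875×30.5) = 0.6843, so
t_c = ln(3.909 × 0.6843) / 0.2545 = 0.9839 / 0.2545 = 3.866 d.
D_c = (k_d/k_a) L₀ e^(−k_d t_c) = (0.0875/0.342) × 30.5 × e^(−0.0875×3.866) = 0.2558 × 30.5 × 0.7130 = 5.564 mg/L.
x_c = v t_c = 1.19 m/s × 3.866 d × 86400 s/d = 397500 m ≈ 397 km.

t_c ≈ 3.87 d; D_c ≈ 5.56 mg/L; x_c ≈ 397 km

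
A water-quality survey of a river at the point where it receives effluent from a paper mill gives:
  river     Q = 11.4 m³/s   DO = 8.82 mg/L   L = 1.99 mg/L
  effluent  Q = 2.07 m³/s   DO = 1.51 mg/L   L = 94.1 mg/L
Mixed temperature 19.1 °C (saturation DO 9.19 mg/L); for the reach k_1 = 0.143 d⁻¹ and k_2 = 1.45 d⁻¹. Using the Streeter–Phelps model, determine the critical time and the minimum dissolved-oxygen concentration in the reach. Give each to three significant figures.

t_c ≈ 0.344 d; minimum DO ≈ 7.67 mg/L

Mixed DO = (11.4×8.82 + 2.07×1.51)/(11.4+2.07) = 103.7/13.47 = 7.697 mg/L.
Mixed L₀ = (11.4×1.99 + 2.07×94.1)/(13.47) = 217.5/13.47 = 16.14 mg/L.
Initial deficit D₀ = C_s − DO₀ = 9.19 − 7.697 = 1.493 mg/L.
t_c = (1/1.307) ln[(1.45/0.143)(1 − 1.493×1.307/(0.143×16.14))] = 0.7651 × ln(1.568) = 0.3439 d.
D_c = (0.143/1.45) × 16.14 × e^(−0.143×0.3439) = 0.09862 × 16.14 × 0.9520 = 1.516 mg/L.
Minimum DO = 9.19 − 1.516 = 7.674 mg/L.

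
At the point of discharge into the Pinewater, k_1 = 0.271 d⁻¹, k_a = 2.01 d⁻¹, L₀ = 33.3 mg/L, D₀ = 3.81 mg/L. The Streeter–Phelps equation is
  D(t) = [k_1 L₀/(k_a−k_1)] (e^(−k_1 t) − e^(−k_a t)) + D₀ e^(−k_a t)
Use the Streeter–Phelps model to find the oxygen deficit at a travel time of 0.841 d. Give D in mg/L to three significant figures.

D ≈ 3.88 mg/L

k_1 L₀/(k_a−k_1) = 0.271×33.3/(2.01−0.271) = 9.024/1.739 = 5.189 mg/L.
e^(−k_1 t) = e^(−0.271×0.8410) = 0.7962; e^(−k_a t) = e^(−2.01×0.8410) = 0.1844.
D = 5.189 × (0.7962 − 0.1844) + 3.81 × 0.1844 = 3.175 + 0.7027 = 3.877 mg/L.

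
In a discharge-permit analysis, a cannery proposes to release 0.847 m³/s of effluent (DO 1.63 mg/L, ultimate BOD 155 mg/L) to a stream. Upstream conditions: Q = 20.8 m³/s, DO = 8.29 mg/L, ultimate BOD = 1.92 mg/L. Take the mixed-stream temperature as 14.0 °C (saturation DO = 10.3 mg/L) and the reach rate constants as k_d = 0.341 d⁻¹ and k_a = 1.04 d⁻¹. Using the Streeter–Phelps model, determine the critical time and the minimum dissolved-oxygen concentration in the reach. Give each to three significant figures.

Mixed DO = (20.8×8.29 + 0.847×1.63)/(20.8+0.847) = 173.8/21.65 = 8.029 mg/L.
Mixed L₀ = (20.8×1.92 + 0.847×155)/(21.65) = 171.2/21.65 = 7.910 mg/L.
Initial deficit D₀ = C_s − DO₀ = 10.3 − 8.029 = 2.271 mg/L.
t_c = (1/0.6990) ln[(1.04/0.341)(1 − 2.271×0.6990/(0.341×7.910))] = 1.431 × ln(1.255) = 0.3252 d.
D_c = (0.341/1.04) × 7.910 × e^(−0.341×0.3252) = 0.3279 × 7.910 × 0.8950 = 2.321 mg/L.
Minimum DO = 10.3 − 2.321 = 7.979 mg/L.

t_c ≈ 0.325 d; minimum DO ≈ 7.98 mg/L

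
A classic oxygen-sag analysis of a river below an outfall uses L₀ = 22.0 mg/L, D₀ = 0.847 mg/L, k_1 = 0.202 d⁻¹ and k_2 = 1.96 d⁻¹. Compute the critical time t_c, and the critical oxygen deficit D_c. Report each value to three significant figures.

t_c = [1/(k_2−k_1)] ln[(k_2/k_1)(1 − D₀(k_2−k_1)/(k_1 L₀))]
= [1/(1.96−0.202)] ln[(1.96/0.202)(1 − 0.847×1.758/(0.202×22.0))]
= (1/1.758) ln[9.703 × 0.6649] = 0.5688 × ln(6.452) = 0.5688 × 1.864 = 1.061 d.
L(t_c) = L₀ e^(−k_1 t_c) = 22.0 × 0.8072 = 17.76 mg/L, and at the critical point k_2 D_c = k_1 L, so D_c = (0.202/1.96) × 17.76 = 1.830 mg/L.

t_c ≈ 1.06 d; D_c ≈ 1.83 mg/L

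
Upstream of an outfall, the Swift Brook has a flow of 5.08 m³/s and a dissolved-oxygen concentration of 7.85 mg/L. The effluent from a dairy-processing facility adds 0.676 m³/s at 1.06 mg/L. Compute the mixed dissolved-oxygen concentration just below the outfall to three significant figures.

7.05 mg/L

Flow-weighted mixing: C = (Q_r C_r + Q_w C_w)/(Q_r + Q_w)
= (5.08×7.85 + 0.676×1.06)/(5.08 + 0.676) = 40.59/5.756 = 7.053 mg/L.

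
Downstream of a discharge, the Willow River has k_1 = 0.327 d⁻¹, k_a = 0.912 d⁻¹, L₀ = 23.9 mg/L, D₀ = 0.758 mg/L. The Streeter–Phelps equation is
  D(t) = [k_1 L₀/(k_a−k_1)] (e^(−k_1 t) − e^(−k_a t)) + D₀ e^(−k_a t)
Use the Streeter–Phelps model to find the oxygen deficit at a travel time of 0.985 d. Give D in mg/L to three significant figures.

D ≈ 4.55 mg/L

k_1 L₀/(k_a−k_1) = 0.327×23.9/(0.912−0.327) = 7.815/0.5850 = 13.36 mg/L.
e^(−k_1 t) = e^(−0.327×0.9850) = 0.7246; e^(−k_a t) = e^(−0.912×0.9850) = 0.4073.
D = 13.36 × (0.7246 − 0.4073) + 0.758 × 0.4073 = 4.240 + 0.3087 = 4.549 mg/L.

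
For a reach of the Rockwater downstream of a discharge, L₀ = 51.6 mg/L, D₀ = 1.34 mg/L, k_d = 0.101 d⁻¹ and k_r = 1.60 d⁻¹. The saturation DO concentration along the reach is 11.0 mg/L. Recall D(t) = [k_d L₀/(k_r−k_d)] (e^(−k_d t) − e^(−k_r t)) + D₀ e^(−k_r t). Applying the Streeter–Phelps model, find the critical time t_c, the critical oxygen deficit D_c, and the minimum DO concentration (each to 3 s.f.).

At the critical point dD/dt = 0, so k_d L₀ e^(−k_d t) = k_r D. Substituting D(t) from the Streeter–Phelps equation and solving for t gives
t_c = ln[(k_r/k_d)(1 − D₀(k_r−k_d)/(k_d L₀))] / (k_r−k_d).
Here k_r−k_d = 1.499 d⁻¹ and 1 − D₀(k_r−k_d)/(k_d L₀) = 1 − 1.34×1.499/(0.101×51.6) = 0.6146, so
t_c = ln(15.84 × 0.6146) / 1.499 = 2.276 / 1.499 = 1.518 d.
L(t_c) = L₀ e^(−k_d t_c) = 51.6 × 0.8578 = 44.26 mg/L, and at the critical point k_r D_c = k_d L, so D_c = (0.101/1.60) × 44.26 = 2.794 mg/L.
Minimum DO = C_s − D_c = 11.0 − 2.794 = 8.206 mg/L.

t_c ≈ 1.52 d; D_c ≈ 2.79 mg/L; min DO ≈ 8.21 mg/L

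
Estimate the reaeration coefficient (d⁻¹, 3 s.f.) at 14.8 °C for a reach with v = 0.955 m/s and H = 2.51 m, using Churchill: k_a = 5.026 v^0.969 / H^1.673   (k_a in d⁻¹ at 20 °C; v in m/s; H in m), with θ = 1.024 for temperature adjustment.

k_a ≈ 0.911 d⁻¹

k_a(20) = 5.026 × 0.955^0.969 / 2.51^1.673 = 5.026 × 0.9564 / 4.663 = 1.031 d⁻¹.
k_a(14.8) = 1.031 × 1.024^(14.8−20) = 1.031 × 0.8840 = 0.9112 d⁻¹.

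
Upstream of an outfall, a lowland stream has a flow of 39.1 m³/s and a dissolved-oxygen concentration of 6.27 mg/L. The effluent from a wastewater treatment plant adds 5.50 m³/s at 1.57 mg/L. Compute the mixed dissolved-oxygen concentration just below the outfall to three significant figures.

5.69 mg/L

Flow-weighted mixing: C = (Q_r C_r + Q_w C_w)/(Q_r + Q_w)
= (39.1×6.27 + 5.50×1.57)/(39.1 + 5.50) = 253.8/44.60 = 5.690 mg/L.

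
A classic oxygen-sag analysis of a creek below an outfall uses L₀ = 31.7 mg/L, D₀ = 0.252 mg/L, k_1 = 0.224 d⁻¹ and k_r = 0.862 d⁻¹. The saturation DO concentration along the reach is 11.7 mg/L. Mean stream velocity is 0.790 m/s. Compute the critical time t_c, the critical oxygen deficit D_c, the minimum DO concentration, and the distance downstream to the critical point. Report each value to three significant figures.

At the critical point dD/dt = 0, so k_1 L₀ e^(−k_1 t) = k_r D. Substituting D(t) from the Streeter–Phelps equation and solving for t gives
t_c = ln[(k_r/k_1)(1 − D₀(k_r−k_1)/(k_1 L₀))] / (k_r−k_1).
Here k_r−k_1 = 0.6380 d⁻¹ and 1 − D₀(k_r−k_1)/(k_1 L₀) = 1 − 0.252×0.6380/(0.224×31.7) = 0.9774, so
t_c = ln(3.848 × 0.9774) / 0.6380 = 1.325 / 0.6380 = 2.076 d.
L(t_c) = L₀ e^(−k_1 t_c) = 31.7 × 0.6281 = 19.91 mg/L, and at the critical point k_r D_c = k_1 L, so D_c = (0.224/0.862) × 19.91 = 5.174 mg/L.
Minimum DO = C_s − D_c = 11.7 − 5.174 = 6.526 mg/L.
x_c = v t_c = 0.790 m/s × 2.076 d × 86400 s/d = 141700 m ≈ 142 km.

t_c ≈ 2.08 d; D_c ≈ 5.17 mg/L; min DO ≈ 6.53 mg/L; x_c ≈ 142 km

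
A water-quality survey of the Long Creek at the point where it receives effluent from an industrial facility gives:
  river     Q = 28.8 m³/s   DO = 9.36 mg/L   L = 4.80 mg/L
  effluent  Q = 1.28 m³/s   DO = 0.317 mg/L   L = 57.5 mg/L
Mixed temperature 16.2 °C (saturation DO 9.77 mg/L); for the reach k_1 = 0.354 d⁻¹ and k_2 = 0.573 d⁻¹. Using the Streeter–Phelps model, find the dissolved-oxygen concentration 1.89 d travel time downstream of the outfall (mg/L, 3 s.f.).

Mixed DO = (28.8×9.36 + 1.28×0.317)/(28.8+1.28) = 270.0/30.08 = 8.975 mg/L.
Mixed L₀ = (28.8×4.80 + 1.28×57.5)/(30.08) = 211.8/30.08 = 7.043 mg/L.
Initial deficit D₀ = C_s − DO₀ = 9.77 − 8.975 = 0.7948 mg/L.
D(1.89) = [0.354×7.043/(0.573−0.354)](e^(−0.354×1.89) − e^(−0.573×1.89)) + 0.7948 e^(−0.573×1.89)
= 11.38 × (0.5122 − 0.3386) + 0.7948 × 0.3386 = 2.245 mg/L.
DO = 9.77 − 2.245 = 7.525 mg/L.

DO ≈ 7.52 mg/L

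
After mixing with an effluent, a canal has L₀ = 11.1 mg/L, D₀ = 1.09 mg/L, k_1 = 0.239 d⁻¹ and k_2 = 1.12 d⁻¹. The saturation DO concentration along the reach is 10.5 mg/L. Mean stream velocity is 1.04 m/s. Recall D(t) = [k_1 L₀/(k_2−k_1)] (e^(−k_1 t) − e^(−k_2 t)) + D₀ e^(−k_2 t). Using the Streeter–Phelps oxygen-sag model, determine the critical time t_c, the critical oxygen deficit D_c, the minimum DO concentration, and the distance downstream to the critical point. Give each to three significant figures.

t_c ≈ 1.24 d; D_c ≈ 1.76 mg/L; min DO ≈ 8.74 mg/L; x_c ≈ 112 km

At the critical point dD/dt = 0, so k_1 L₀ e^(−k_1 t) = k_2 D. Substituting D(t) from the Streeter–Phelps equation and solving for t gives
t_c = ln[(k_2/k_1)(1 − D₀(k_2−k_1)/(k_1 L₀))] / (k_2−k_1).
Here k_2−k_1 = 0.8810 d⁻¹ and 1 − D₀(k_2−k_1)/(k_1 L₀) = 1 − 1.09×0.8810/(0.239×11.1) = 0.6380, so
t_c = ln(4.686 × 0.6380) / 0.8810 = 1.095 / 0.8810 = 1.243 d.
L(t_c) = L₀ e^(−k_1 t_c) = 11.1 × 0.7430 = 8.247 mg/L, and at the critical point k_2 D_c = k_1 L, so D_c = (0.239/1.12) × 8.247 = 1.760 mg/L.
Minimum DO = C_s − D_c = 10.5 − 1.760 = 8.740 mg/L.
x_c = v t_c = 1.04 m/s × 1.243 d × 86400 s/d = 111700 m ≈ 112 km.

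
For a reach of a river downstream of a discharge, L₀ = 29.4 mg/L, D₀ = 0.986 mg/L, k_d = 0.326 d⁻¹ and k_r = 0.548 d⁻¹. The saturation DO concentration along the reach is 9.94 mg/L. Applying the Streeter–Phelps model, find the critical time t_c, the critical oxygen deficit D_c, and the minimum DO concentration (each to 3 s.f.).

t_c ≈ 2.24 d; D_c ≈ 8.44 mg/L; min DO ≈ 1.50 mg/L

At the critical point dD/dt = 0, so k_d L₀ e^(−k_d t) = k_r D. Substituting D(t) from the Streeter–Phelps equation and solving for t gives
t_c = ln[(k_r/k_d)(1 − D₀(k_r−k_d)/(k_d L₀))] / (k_r−k_d).
Here k_r−k_d = 0.2220 d⁻¹ and 1 − D₀(k_r−k_d)/(k_d L₀) = 1 − 0.986×0.2220/(0.326×29.4) = 0.9772, so
t_c = ln(1.681 × 0.9772) / 0.2220 = 0.4963 / 0.2220 = 2.235 d.
L(t_c) = L₀ e^(−k_d t_c) = 29.4 × 0.4825 = 14.19 mg/L, and at the critical point k_r D_c = k_d L, so D_c = (0.326/0.548) × 14.19 = 8.439 mg/L.
Minimum DO = C_s − D_c = 9.94 − 8.439 = 1.501 mg/L.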